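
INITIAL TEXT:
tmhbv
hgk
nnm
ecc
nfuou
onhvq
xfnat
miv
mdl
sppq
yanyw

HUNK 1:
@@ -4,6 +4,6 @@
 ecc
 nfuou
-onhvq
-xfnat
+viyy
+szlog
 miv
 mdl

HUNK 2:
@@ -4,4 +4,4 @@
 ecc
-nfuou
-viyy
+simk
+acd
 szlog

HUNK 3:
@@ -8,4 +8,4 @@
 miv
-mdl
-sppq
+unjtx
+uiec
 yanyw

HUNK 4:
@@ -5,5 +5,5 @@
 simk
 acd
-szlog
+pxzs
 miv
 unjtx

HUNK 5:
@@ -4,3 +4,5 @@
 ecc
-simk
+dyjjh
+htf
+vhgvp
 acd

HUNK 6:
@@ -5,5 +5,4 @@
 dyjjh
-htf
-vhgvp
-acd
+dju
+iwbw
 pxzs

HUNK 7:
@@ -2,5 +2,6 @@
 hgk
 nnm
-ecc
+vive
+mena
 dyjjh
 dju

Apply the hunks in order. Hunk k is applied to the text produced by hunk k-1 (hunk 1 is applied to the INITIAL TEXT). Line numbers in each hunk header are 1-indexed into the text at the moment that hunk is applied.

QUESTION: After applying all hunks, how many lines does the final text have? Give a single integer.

Hunk 1: at line 4 remove [onhvq,xfnat] add [viyy,szlog] -> 11 lines: tmhbv hgk nnm ecc nfuou viyy szlog miv mdl sppq yanyw
Hunk 2: at line 4 remove [nfuou,viyy] add [simk,acd] -> 11 lines: tmhbv hgk nnm ecc simk acd szlog miv mdl sppq yanyw
Hunk 3: at line 8 remove [mdl,sppq] add [unjtx,uiec] -> 11 lines: tmhbv hgk nnm ecc simk acd szlog miv unjtx uiec yanyw
Hunk 4: at line 5 remove [szlog] add [pxzs] -> 11 lines: tmhbv hgk nnm ecc simk acd pxzs miv unjtx uiec yanyw
Hunk 5: at line 4 remove [simk] add [dyjjh,htf,vhgvp] -> 13 lines: tmhbv hgk nnm ecc dyjjh htf vhgvp acd pxzs miv unjtx uiec yanyw
Hunk 6: at line 5 remove [htf,vhgvp,acd] add [dju,iwbw] -> 12 lines: tmhbv hgk nnm ecc dyjjh dju iwbw pxzs miv unjtx uiec yanyw
Hunk 7: at line 2 remove [ecc] add [vive,mena] -> 13 lines: tmhbv hgk nnm vive mena dyjjh dju iwbw pxzs miv unjtx uiec yanyw
Final line count: 13

Answer: 13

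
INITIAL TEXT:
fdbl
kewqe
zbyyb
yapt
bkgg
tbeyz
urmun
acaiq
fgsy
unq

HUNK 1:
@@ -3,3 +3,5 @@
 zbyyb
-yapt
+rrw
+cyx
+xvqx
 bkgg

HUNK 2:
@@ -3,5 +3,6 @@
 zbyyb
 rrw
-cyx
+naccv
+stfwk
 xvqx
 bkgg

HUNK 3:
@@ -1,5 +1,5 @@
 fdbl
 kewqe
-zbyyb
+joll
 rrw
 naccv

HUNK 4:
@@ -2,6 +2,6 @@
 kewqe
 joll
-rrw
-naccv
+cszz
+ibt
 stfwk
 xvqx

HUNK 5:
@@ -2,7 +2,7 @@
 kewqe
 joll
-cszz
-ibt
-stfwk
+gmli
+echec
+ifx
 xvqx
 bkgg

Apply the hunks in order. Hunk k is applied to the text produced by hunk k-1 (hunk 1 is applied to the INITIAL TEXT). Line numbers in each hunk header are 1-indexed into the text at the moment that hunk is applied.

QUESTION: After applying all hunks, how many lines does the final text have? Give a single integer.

Answer: 13

Derivation:
Hunk 1: at line 3 remove [yapt] add [rrw,cyx,xvqx] -> 12 lines: fdbl kewqe zbyyb rrw cyx xvqx bkgg tbeyz urmun acaiq fgsy unq
Hunk 2: at line 3 remove [cyx] add [naccv,stfwk] -> 13 lines: fdbl kewqe zbyyb rrw naccv stfwk xvqx bkgg tbeyz urmun acaiq fgsy unq
Hunk 3: at line 1 remove [zbyyb] add [joll] -> 13 lines: fdbl kewqe joll rrw naccv stfwk xvqx bkgg tbeyz urmun acaiq fgsy unq
Hunk 4: at line 2 remove [rrw,naccv] add [cszz,ibt] -> 13 lines: fdbl kewqe joll cszz ibt stfwk xvqx bkgg tbeyz urmun acaiq fgsy unq
Hunk 5: at line 2 remove [cszz,ibt,stfwk] add [gmli,echec,ifx] -> 13 lines: fdbl kewqe joll gmli echec ifx xvqx bkgg tbeyz urmun acaiq fgsy unq
Final line count: 13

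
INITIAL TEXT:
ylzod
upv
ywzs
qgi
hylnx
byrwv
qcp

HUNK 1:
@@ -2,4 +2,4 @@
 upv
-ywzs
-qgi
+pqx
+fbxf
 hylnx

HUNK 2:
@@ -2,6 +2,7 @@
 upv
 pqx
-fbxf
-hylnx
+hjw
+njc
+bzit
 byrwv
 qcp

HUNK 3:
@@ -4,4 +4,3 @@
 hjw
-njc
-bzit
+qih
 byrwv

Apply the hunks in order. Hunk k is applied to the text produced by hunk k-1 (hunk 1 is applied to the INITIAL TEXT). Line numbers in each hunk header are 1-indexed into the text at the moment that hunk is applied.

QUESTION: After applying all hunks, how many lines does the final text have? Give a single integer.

Answer: 7

Derivation:
Hunk 1: at line 2 remove [ywzs,qgi] add [pqx,fbxf] -> 7 lines: ylzod upv pqx fbxf hylnx byrwv qcp
Hunk 2: at line 2 remove [fbxf,hylnx] add [hjw,njc,bzit] -> 8 lines: ylzod upv pqx hjw njc bzit byrwv qcp
Hunk 3: at line 4 remove [njc,bzit] add [qih] -> 7 lines: ylzod upv pqx hjw qih byrwv qcp
Final line count: 7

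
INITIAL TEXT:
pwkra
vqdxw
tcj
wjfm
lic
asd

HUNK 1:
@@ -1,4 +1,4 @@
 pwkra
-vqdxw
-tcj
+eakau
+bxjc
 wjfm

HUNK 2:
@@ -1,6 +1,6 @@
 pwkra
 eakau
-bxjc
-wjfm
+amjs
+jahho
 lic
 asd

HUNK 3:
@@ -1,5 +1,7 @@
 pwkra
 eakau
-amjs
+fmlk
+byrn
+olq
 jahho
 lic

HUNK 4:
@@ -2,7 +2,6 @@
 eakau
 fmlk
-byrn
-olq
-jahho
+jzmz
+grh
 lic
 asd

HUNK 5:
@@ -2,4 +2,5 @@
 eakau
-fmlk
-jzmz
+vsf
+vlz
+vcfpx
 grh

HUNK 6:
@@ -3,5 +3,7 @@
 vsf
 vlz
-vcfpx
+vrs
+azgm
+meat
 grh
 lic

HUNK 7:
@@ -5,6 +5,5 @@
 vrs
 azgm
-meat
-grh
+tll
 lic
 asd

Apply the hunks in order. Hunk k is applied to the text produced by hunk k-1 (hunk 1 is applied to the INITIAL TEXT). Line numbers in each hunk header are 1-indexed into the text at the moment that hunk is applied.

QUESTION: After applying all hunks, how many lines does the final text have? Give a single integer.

Hunk 1: at line 1 remove [vqdxw,tcj] add [eakau,bxjc] -> 6 lines: pwkra eakau bxjc wjfm lic asd
Hunk 2: at line 1 remove [bxjc,wjfm] add [amjs,jahho] -> 6 lines: pwkra eakau amjs jahho lic asd
Hunk 3: at line 1 remove [amjs] add [fmlk,byrn,olq] -> 8 lines: pwkra eakau fmlk byrn olq jahho lic asd
Hunk 4: at line 2 remove [byrn,olq,jahho] add [jzmz,grh] -> 7 lines: pwkra eakau fmlk jzmz grh lic asd
Hunk 5: at line 2 remove [fmlk,jzmz] add [vsf,vlz,vcfpx] -> 8 lines: pwkra eakau vsf vlz vcfpx grh lic asd
Hunk 6: at line 3 remove [vcfpx] add [vrs,azgm,meat] -> 10 lines: pwkra eakau vsf vlz vrs azgm meat grh lic asd
Hunk 7: at line 5 remove [meat,grh] add [tll] -> 9 lines: pwkra eakau vsf vlz vrs azgm tll lic asd
Final line count: 9

Answer: 9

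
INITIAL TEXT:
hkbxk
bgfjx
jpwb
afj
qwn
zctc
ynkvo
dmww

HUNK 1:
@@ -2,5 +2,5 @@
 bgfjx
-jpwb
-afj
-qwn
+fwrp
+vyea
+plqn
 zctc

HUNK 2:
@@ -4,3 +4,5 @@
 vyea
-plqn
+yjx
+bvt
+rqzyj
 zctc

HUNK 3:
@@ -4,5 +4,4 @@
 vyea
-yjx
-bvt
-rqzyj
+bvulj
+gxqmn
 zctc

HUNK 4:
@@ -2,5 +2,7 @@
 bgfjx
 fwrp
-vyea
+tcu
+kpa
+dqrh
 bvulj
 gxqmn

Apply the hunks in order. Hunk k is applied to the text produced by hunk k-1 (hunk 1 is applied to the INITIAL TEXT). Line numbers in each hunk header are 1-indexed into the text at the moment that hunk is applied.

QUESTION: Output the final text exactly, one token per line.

Answer: hkbxk
bgfjx
fwrp
tcu
kpa
dqrh
bvulj
gxqmn
zctc
ynkvo
dmww

Derivation:
Hunk 1: at line 2 remove [jpwb,afj,qwn] add [fwrp,vyea,plqn] -> 8 lines: hkbxk bgfjx fwrp vyea plqn zctc ynkvo dmww
Hunk 2: at line 4 remove [plqn] add [yjx,bvt,rqzyj] -> 10 lines: hkbxk bgfjx fwrp vyea yjx bvt rqzyj zctc ynkvo dmww
Hunk 3: at line 4 remove [yjx,bvt,rqzyj] add [bvulj,gxqmn] -> 9 lines: hkbxk bgfjx fwrp vyea bvulj gxqmn zctc ynkvo dmww
Hunk 4: at line 2 remove [vyea] add [tcu,kpa,dqrh] -> 11 lines: hkbxk bgfjx fwrp tcu kpa dqrh bvulj gxqmn zctc ynkvo dmww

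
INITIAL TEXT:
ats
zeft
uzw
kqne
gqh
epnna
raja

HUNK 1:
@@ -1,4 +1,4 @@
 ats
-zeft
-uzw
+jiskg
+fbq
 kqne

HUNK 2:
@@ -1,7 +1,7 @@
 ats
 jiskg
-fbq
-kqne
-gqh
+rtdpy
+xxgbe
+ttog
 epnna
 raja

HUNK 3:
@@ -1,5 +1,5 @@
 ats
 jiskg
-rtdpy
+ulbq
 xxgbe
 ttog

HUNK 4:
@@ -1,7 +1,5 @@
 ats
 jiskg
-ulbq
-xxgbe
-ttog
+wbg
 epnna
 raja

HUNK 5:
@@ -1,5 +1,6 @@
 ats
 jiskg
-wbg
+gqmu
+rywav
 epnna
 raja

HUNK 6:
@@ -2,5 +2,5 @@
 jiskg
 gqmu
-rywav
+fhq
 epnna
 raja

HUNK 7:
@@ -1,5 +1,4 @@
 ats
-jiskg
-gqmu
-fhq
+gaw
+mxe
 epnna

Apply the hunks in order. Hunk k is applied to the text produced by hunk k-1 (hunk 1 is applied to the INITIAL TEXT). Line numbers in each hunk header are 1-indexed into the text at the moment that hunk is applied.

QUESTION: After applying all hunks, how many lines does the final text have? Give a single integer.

Answer: 5

Derivation:
Hunk 1: at line 1 remove [zeft,uzw] add [jiskg,fbq] -> 7 lines: ats jiskg fbq kqne gqh epnna raja
Hunk 2: at line 1 remove [fbq,kqne,gqh] add [rtdpy,xxgbe,ttog] -> 7 lines: ats jiskg rtdpy xxgbe ttog epnna raja
Hunk 3: at line 1 remove [rtdpy] add [ulbq] -> 7 lines: ats jiskg ulbq xxgbe ttog epnna raja
Hunk 4: at line 1 remove [ulbq,xxgbe,ttog] add [wbg] -> 5 lines: ats jiskg wbg epnna raja
Hunk 5: at line 1 remove [wbg] add [gqmu,rywav] -> 6 lines: ats jiskg gqmu rywav epnna raja
Hunk 6: at line 2 remove [rywav] add [fhq] -> 6 lines: ats jiskg gqmu fhq epnna raja
Hunk 7: at line 1 remove [jiskg,gqmu,fhq] add [gaw,mxe] -> 5 lines: ats gaw mxe epnna raja
Final line count: 5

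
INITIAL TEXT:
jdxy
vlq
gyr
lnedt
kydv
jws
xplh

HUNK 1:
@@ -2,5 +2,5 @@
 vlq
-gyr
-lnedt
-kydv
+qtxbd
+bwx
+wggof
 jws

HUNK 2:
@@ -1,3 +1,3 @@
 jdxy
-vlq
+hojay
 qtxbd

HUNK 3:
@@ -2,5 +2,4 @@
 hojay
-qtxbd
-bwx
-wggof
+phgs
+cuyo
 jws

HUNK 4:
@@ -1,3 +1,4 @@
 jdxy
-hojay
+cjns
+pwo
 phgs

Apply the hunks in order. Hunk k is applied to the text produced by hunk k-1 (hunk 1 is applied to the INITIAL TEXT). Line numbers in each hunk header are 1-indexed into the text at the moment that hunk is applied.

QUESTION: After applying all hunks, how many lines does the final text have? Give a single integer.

Answer: 7

Derivation:
Hunk 1: at line 2 remove [gyr,lnedt,kydv] add [qtxbd,bwx,wggof] -> 7 lines: jdxy vlq qtxbd bwx wggof jws xplh
Hunk 2: at line 1 remove [vlq] add [hojay] -> 7 lines: jdxy hojay qtxbd bwx wggof jws xplh
Hunk 3: at line 2 remove [qtxbd,bwx,wggof] add [phgs,cuyo] -> 6 lines: jdxy hojay phgs cuyo jws xplh
Hunk 4: at line 1 remove [hojay] add [cjns,pwo] -> 7 lines: jdxy cjns pwo phgs cuyo jws xplh
Final line count: 7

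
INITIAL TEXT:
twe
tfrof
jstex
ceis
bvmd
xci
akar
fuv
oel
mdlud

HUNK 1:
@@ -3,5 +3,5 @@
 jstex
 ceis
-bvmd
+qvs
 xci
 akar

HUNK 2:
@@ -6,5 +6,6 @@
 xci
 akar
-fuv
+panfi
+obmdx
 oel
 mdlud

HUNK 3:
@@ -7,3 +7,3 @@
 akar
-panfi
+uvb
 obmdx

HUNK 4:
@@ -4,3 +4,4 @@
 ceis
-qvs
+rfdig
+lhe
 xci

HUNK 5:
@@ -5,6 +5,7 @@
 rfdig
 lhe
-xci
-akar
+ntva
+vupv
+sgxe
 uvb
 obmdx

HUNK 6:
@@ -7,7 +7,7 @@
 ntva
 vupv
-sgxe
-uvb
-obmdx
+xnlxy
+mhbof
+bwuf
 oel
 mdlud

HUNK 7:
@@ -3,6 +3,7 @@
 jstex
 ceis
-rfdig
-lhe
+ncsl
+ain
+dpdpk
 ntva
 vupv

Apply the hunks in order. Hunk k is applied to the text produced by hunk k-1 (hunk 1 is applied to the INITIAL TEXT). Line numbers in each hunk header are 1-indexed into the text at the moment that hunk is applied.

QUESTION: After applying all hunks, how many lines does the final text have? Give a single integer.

Answer: 14

Derivation:
Hunk 1: at line 3 remove [bvmd] add [qvs] -> 10 lines: twe tfrof jstex ceis qvs xci akar fuv oel mdlud
Hunk 2: at line 6 remove [fuv] add [panfi,obmdx] -> 11 lines: twe tfrof jstex ceis qvs xci akar panfi obmdx oel mdlud
Hunk 3: at line 7 remove [panfi] add [uvb] -> 11 lines: twe tfrof jstex ceis qvs xci akar uvb obmdx oel mdlud
Hunk 4: at line 4 remove [qvs] add [rfdig,lhe] -> 12 lines: twe tfrof jstex ceis rfdig lhe xci akar uvb obmdx oel mdlud
Hunk 5: at line 5 remove [xci,akar] add [ntva,vupv,sgxe] -> 13 lines: twe tfrof jstex ceis rfdig lhe ntva vupv sgxe uvb obmdx oel mdlud
Hunk 6: at line 7 remove [sgxe,uvb,obmdx] add [xnlxy,mhbof,bwuf] -> 13 lines: twe tfrof jstex ceis rfdig lhe ntva vupv xnlxy mhbof bwuf oel mdlud
Hunk 7: at line 3 remove [rfdig,lhe] add [ncsl,ain,dpdpk] -> 14 lines: twe tfrof jstex ceis ncsl ain dpdpk ntva vupv xnlxy mhbof bwuf oel mdlud
Final line count: 14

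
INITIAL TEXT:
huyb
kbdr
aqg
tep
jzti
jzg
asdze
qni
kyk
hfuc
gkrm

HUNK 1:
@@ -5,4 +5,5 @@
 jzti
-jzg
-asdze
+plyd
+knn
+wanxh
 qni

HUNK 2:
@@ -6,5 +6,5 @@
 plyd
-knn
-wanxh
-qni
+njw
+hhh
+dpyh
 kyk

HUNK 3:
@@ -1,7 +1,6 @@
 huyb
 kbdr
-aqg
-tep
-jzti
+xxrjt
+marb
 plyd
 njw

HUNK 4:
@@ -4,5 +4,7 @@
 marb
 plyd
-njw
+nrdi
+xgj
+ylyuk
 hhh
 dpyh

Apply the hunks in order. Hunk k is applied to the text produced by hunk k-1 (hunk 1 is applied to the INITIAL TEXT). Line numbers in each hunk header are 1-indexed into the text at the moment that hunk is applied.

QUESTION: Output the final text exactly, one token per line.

Answer: huyb
kbdr
xxrjt
marb
plyd
nrdi
xgj
ylyuk
hhh
dpyh
kyk
hfuc
gkrm

Derivation:
Hunk 1: at line 5 remove [jzg,asdze] add [plyd,knn,wanxh] -> 12 lines: huyb kbdr aqg tep jzti plyd knn wanxh qni kyk hfuc gkrm
Hunk 2: at line 6 remove [knn,wanxh,qni] add [njw,hhh,dpyh] -> 12 lines: huyb kbdr aqg tep jzti plyd njw hhh dpyh kyk hfuc gkrm
Hunk 3: at line 1 remove [aqg,tep,jzti] add [xxrjt,marb] -> 11 lines: huyb kbdr xxrjt marb plyd njw hhh dpyh kyk hfuc gkrm
Hunk 4: at line 4 remove [njw] add [nrdi,xgj,ylyuk] -> 13 lines: huyb kbdr xxrjt marb plyd nrdi xgj ylyuk hhh dpyh kyk hfuc gkrm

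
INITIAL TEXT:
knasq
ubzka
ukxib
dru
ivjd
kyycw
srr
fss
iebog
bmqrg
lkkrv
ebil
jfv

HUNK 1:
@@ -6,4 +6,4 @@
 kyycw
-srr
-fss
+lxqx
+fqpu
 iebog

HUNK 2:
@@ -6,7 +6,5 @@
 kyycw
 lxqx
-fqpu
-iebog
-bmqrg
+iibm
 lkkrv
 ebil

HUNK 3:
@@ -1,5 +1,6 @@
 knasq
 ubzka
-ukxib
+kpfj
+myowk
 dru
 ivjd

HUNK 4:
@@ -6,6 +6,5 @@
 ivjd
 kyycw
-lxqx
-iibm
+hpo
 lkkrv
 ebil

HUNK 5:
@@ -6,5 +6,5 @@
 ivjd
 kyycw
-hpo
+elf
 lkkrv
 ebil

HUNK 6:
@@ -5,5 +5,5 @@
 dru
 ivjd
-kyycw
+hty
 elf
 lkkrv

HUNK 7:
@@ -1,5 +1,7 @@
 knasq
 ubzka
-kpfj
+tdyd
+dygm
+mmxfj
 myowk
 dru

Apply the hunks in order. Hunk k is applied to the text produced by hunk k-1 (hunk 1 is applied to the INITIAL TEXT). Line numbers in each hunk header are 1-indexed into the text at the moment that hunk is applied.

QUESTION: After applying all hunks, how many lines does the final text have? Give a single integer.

Answer: 13

Derivation:
Hunk 1: at line 6 remove [srr,fss] add [lxqx,fqpu] -> 13 lines: knasq ubzka ukxib dru ivjd kyycw lxqx fqpu iebog bmqrg lkkrv ebil jfv
Hunk 2: at line 6 remove [fqpu,iebog,bmqrg] add [iibm] -> 11 lines: knasq ubzka ukxib dru ivjd kyycw lxqx iibm lkkrv ebil jfv
Hunk 3: at line 1 remove [ukxib] add [kpfj,myowk] -> 12 lines: knasq ubzka kpfj myowk dru ivjd kyycw lxqx iibm lkkrv ebil jfv
Hunk 4: at line 6 remove [lxqx,iibm] add [hpo] -> 11 lines: knasq ubzka kpfj myowk dru ivjd kyycw hpo lkkrv ebil jfv
Hunk 5: at line 6 remove [hpo] add [elf] -> 11 lines: knasq ubzka kpfj myowk dru ivjd kyycw elf lkkrv ebil jfv
Hunk 6: at line 5 remove [kyycw] add [hty] -> 11 lines: knasq ubzka kpfj myowk dru ivjd hty elf lkkrv ebil jfv
Hunk 7: at line 1 remove [kpfj] add [tdyd,dygm,mmxfj] -> 13 lines: knasq ubzka tdyd dygm mmxfj myowk dru ivjd hty elf lkkrv ebil jfv
Final line count: 13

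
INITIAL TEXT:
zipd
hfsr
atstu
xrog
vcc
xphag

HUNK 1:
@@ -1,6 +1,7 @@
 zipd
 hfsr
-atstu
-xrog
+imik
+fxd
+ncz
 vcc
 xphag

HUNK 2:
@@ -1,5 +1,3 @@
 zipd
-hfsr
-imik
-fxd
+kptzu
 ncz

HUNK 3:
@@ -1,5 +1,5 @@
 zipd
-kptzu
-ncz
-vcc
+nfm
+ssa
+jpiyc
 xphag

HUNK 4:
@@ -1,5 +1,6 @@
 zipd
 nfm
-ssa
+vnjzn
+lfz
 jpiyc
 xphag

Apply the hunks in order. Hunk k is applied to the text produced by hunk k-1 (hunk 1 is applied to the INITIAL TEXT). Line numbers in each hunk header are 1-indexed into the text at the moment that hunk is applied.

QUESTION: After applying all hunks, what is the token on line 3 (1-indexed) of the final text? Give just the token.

Answer: vnjzn

Derivation:
Hunk 1: at line 1 remove [atstu,xrog] add [imik,fxd,ncz] -> 7 lines: zipd hfsr imik fxd ncz vcc xphag
Hunk 2: at line 1 remove [hfsr,imik,fxd] add [kptzu] -> 5 lines: zipd kptzu ncz vcc xphag
Hunk 3: at line 1 remove [kptzu,ncz,vcc] add [nfm,ssa,jpiyc] -> 5 lines: zipd nfm ssa jpiyc xphag
Hunk 4: at line 1 remove [ssa] add [vnjzn,lfz] -> 6 lines: zipd nfm vnjzn lfz jpiyc xphag
Final line 3: vnjzn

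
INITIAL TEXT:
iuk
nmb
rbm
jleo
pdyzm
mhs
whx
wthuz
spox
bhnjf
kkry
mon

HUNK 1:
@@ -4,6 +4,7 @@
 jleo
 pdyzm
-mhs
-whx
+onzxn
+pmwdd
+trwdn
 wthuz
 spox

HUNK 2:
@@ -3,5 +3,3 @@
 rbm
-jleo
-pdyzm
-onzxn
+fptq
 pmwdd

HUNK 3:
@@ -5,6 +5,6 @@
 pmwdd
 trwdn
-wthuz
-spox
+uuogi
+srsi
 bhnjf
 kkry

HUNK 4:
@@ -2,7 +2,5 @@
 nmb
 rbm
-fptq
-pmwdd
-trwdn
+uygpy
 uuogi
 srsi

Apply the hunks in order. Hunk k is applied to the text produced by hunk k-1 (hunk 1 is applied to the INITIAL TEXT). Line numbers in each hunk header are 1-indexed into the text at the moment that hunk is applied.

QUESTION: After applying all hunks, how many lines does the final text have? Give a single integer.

Answer: 9

Derivation:
Hunk 1: at line 4 remove [mhs,whx] add [onzxn,pmwdd,trwdn] -> 13 lines: iuk nmb rbm jleo pdyzm onzxn pmwdd trwdn wthuz spox bhnjf kkry mon
Hunk 2: at line 3 remove [jleo,pdyzm,onzxn] add [fptq] -> 11 lines: iuk nmb rbm fptq pmwdd trwdn wthuz spox bhnjf kkry mon
Hunk 3: at line 5 remove [wthuz,spox] add [uuogi,srsi] -> 11 lines: iuk nmb rbm fptq pmwdd trwdn uuogi srsi bhnjf kkry mon
Hunk 4: at line 2 remove [fptq,pmwdd,trwdn] add [uygpy] -> 9 lines: iuk nmb rbm uygpy uuogi srsi bhnjf kkry mon
Final line count: 9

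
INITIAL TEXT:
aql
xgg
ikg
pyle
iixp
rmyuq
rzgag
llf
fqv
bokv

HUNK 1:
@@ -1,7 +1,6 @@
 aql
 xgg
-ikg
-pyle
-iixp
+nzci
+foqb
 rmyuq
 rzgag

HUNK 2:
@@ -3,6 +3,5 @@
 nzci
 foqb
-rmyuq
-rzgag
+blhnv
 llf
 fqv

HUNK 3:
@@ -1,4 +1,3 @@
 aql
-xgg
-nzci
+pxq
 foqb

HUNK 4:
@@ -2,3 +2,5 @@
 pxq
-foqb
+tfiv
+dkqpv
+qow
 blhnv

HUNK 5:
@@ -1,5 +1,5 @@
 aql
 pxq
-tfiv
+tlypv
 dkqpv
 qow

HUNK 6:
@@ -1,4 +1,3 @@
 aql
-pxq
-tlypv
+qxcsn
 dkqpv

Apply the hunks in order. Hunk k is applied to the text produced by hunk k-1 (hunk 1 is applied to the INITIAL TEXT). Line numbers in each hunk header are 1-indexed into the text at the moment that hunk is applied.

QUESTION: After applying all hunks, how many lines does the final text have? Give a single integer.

Answer: 8

Derivation:
Hunk 1: at line 1 remove [ikg,pyle,iixp] add [nzci,foqb] -> 9 lines: aql xgg nzci foqb rmyuq rzgag llf fqv bokv
Hunk 2: at line 3 remove [rmyuq,rzgag] add [blhnv] -> 8 lines: aql xgg nzci foqb blhnv llf fqv bokv
Hunk 3: at line 1 remove [xgg,nzci] add [pxq] -> 7 lines: aql pxq foqb blhnv llf fqv bokv
Hunk 4: at line 2 remove [foqb] add [tfiv,dkqpv,qow] -> 9 lines: aql pxq tfiv dkqpv qow blhnv llf fqv bokv
Hunk 5: at line 1 remove [tfiv] add [tlypv] -> 9 lines: aql pxq tlypv dkqpv qow blhnv llf fqv bokv
Hunk 6: at line 1 remove [pxq,tlypv] add [qxcsn] -> 8 lines: aql qxcsn dkqpv qow blhnv llf fqv bokv
Final line count: 8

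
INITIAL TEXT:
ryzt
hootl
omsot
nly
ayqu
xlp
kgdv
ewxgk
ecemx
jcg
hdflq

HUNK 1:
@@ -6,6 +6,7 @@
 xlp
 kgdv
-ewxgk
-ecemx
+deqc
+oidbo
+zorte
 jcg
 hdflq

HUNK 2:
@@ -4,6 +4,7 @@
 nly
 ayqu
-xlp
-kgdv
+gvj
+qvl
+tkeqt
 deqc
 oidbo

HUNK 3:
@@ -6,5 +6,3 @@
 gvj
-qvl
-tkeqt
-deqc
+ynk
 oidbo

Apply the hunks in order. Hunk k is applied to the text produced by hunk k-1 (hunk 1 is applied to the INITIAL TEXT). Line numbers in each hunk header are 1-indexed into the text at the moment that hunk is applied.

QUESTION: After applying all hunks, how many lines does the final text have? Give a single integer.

Hunk 1: at line 6 remove [ewxgk,ecemx] add [deqc,oidbo,zorte] -> 12 lines: ryzt hootl omsot nly ayqu xlp kgdv deqc oidbo zorte jcg hdflq
Hunk 2: at line 4 remove [xlp,kgdv] add [gvj,qvl,tkeqt] -> 13 lines: ryzt hootl omsot nly ayqu gvj qvl tkeqt deqc oidbo zorte jcg hdflq
Hunk 3: at line 6 remove [qvl,tkeqt,deqc] add [ynk] -> 11 lines: ryzt hootl omsot nly ayqu gvj ynk oidbo zorte jcg hdflq
Final line count: 11

Answer: 11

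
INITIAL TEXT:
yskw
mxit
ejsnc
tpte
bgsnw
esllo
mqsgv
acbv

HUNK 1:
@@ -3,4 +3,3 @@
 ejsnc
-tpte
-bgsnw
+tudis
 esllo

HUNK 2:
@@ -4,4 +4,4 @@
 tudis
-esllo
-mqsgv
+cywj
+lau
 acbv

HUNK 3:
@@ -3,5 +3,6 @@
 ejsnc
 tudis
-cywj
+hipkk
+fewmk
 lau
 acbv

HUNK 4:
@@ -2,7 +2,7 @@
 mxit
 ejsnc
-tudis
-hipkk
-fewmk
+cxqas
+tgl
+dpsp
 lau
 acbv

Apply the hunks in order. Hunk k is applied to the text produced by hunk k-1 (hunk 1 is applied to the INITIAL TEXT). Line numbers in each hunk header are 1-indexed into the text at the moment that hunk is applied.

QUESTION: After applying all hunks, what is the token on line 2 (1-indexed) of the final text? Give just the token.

Answer: mxit

Derivation:
Hunk 1: at line 3 remove [tpte,bgsnw] add [tudis] -> 7 lines: yskw mxit ejsnc tudis esllo mqsgv acbv
Hunk 2: at line 4 remove [esllo,mqsgv] add [cywj,lau] -> 7 lines: yskw mxit ejsnc tudis cywj lau acbv
Hunk 3: at line 3 remove [cywj] add [hipkk,fewmk] -> 8 lines: yskw mxit ejsnc tudis hipkk fewmk lau acbv
Hunk 4: at line 2 remove [tudis,hipkk,fewmk] add [cxqas,tgl,dpsp] -> 8 lines: yskw mxit ejsnc cxqas tgl dpsp lau acbv
Final line 2: mxit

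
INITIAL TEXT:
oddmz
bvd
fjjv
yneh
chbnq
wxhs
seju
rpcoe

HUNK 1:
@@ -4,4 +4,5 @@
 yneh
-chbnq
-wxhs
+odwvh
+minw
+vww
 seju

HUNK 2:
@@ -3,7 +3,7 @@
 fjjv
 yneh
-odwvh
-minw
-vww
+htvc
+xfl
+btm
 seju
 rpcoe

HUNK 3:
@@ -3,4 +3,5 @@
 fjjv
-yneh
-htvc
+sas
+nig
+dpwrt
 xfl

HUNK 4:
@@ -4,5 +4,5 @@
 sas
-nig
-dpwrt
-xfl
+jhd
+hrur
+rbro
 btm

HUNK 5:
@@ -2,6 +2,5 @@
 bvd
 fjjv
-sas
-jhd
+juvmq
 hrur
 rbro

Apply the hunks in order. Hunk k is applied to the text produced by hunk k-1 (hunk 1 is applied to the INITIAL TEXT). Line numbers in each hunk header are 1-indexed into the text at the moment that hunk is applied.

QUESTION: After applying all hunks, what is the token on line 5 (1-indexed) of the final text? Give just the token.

Hunk 1: at line 4 remove [chbnq,wxhs] add [odwvh,minw,vww] -> 9 lines: oddmz bvd fjjv yneh odwvh minw vww seju rpcoe
Hunk 2: at line 3 remove [odwvh,minw,vww] add [htvc,xfl,btm] -> 9 lines: oddmz bvd fjjv yneh htvc xfl btm seju rpcoe
Hunk 3: at line 3 remove [yneh,htvc] add [sas,nig,dpwrt] -> 10 lines: oddmz bvd fjjv sas nig dpwrt xfl btm seju rpcoe
Hunk 4: at line 4 remove [nig,dpwrt,xfl] add [jhd,hrur,rbro] -> 10 lines: oddmz bvd fjjv sas jhd hrur rbro btm seju rpcoe
Hunk 5: at line 2 remove [sas,jhd] add [juvmq] -> 9 lines: oddmz bvd fjjv juvmq hrur rbro btm seju rpcoe
Final line 5: hrur

Answer: hrur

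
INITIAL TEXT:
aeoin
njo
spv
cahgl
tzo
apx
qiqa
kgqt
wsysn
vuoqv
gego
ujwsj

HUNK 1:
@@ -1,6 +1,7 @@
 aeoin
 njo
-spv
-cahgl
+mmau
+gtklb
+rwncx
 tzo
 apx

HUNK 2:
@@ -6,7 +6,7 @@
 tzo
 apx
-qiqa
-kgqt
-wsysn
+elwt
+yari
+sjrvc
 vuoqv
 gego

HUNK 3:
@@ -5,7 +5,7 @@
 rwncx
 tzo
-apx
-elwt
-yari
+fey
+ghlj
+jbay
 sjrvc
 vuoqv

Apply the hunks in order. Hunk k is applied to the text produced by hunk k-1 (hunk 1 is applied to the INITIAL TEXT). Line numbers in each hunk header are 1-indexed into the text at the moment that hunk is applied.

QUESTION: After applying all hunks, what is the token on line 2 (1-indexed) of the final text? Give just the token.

Hunk 1: at line 1 remove [spv,cahgl] add [mmau,gtklb,rwncx] -> 13 lines: aeoin njo mmau gtklb rwncx tzo apx qiqa kgqt wsysn vuoqv gego ujwsj
Hunk 2: at line 6 remove [qiqa,kgqt,wsysn] add [elwt,yari,sjrvc] -> 13 lines: aeoin njo mmau gtklb rwncx tzo apx elwt yari sjrvc vuoqv gego ujwsj
Hunk 3: at line 5 remove [apx,elwt,yari] add [fey,ghlj,jbay] -> 13 lines: aeoin njo mmau gtklb rwncx tzo fey ghlj jbay sjrvc vuoqv gego ujwsj
Final line 2: njo

Answer: njo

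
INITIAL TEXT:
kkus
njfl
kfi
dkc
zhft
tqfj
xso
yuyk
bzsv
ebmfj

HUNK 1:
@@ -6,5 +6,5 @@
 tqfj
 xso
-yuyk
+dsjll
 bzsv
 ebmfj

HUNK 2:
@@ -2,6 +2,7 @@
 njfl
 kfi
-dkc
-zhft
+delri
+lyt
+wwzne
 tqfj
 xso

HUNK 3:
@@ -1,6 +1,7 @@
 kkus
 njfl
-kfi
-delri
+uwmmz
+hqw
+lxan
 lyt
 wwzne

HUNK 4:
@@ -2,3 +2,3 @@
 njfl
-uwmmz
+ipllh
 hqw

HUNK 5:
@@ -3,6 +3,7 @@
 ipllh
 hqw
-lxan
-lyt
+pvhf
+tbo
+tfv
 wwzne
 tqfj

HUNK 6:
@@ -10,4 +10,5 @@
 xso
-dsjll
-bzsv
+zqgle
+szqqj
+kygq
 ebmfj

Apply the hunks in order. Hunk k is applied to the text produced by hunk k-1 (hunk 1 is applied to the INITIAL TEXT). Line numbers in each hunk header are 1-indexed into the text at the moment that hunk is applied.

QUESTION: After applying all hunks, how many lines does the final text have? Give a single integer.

Hunk 1: at line 6 remove [yuyk] add [dsjll] -> 10 lines: kkus njfl kfi dkc zhft tqfj xso dsjll bzsv ebmfj
Hunk 2: at line 2 remove [dkc,zhft] add [delri,lyt,wwzne] -> 11 lines: kkus njfl kfi delri lyt wwzne tqfj xso dsjll bzsv ebmfj
Hunk 3: at line 1 remove [kfi,delri] add [uwmmz,hqw,lxan] -> 12 lines: kkus njfl uwmmz hqw lxan lyt wwzne tqfj xso dsjll bzsv ebmfj
Hunk 4: at line 2 remove [uwmmz] add [ipllh] -> 12 lines: kkus njfl ipllh hqw lxan lyt wwzne tqfj xso dsjll bzsv ebmfj
Hunk 5: at line 3 remove [lxan,lyt] add [pvhf,tbo,tfv] -> 13 lines: kkus njfl ipllh hqw pvhf tbo tfv wwzne tqfj xso dsjll bzsv ebmfj
Hunk 6: at line 10 remove [dsjll,bzsv] add [zqgle,szqqj,kygq] -> 14 lines: kkus njfl ipllh hqw pvhf tbo tfv wwzne tqfj xso zqgle szqqj kygq ebmfj
Final line count: 14

Answer: 14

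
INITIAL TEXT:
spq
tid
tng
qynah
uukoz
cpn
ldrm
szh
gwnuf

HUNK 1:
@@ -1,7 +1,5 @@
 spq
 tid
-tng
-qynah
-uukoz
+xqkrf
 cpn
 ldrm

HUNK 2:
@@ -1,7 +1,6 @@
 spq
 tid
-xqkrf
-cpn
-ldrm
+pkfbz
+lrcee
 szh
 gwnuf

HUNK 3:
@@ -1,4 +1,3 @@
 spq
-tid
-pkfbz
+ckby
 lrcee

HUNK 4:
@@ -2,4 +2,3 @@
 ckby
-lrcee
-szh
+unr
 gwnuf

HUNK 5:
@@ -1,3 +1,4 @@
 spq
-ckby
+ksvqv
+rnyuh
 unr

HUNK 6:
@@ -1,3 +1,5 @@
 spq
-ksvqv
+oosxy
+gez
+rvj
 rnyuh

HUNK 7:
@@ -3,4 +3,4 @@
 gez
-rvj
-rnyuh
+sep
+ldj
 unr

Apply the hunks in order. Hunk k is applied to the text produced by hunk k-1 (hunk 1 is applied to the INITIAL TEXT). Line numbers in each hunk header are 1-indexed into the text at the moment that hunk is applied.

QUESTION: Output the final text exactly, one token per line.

Hunk 1: at line 1 remove [tng,qynah,uukoz] add [xqkrf] -> 7 lines: spq tid xqkrf cpn ldrm szh gwnuf
Hunk 2: at line 1 remove [xqkrf,cpn,ldrm] add [pkfbz,lrcee] -> 6 lines: spq tid pkfbz lrcee szh gwnuf
Hunk 3: at line 1 remove [tid,pkfbz] add [ckby] -> 5 lines: spq ckby lrcee szh gwnuf
Hunk 4: at line 2 remove [lrcee,szh] add [unr] -> 4 lines: spq ckby unr gwnuf
Hunk 5: at line 1 remove [ckby] add [ksvqv,rnyuh] -> 5 lines: spq ksvqv rnyuh unr gwnuf
Hunk 6: at line 1 remove [ksvqv] add [oosxy,gez,rvj] -> 7 lines: spq oosxy gez rvj rnyuh unr gwnuf
Hunk 7: at line 3 remove [rvj,rnyuh] add [sep,ldj] -> 7 lines: spq oosxy gez sep ldj unr gwnuf

Answer: spq
oosxy
gez
sep
ldj
unr
gwnuf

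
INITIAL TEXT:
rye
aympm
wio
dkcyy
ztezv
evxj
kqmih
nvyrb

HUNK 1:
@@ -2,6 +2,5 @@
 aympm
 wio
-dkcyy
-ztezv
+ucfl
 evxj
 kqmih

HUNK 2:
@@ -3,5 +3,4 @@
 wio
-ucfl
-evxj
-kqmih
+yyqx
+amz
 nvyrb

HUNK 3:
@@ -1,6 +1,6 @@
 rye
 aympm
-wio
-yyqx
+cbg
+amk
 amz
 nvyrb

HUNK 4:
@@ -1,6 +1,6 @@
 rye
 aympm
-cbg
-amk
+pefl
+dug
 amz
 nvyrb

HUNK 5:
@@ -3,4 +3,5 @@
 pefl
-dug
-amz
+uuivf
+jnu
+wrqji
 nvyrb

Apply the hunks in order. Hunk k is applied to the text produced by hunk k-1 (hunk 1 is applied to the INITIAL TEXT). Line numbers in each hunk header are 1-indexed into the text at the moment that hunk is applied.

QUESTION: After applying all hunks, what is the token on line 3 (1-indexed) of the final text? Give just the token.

Answer: pefl

Derivation:
Hunk 1: at line 2 remove [dkcyy,ztezv] add [ucfl] -> 7 lines: rye aympm wio ucfl evxj kqmih nvyrb
Hunk 2: at line 3 remove [ucfl,evxj,kqmih] add [yyqx,amz] -> 6 lines: rye aympm wio yyqx amz nvyrb
Hunk 3: at line 1 remove [wio,yyqx] add [cbg,amk] -> 6 lines: rye aympm cbg amk amz nvyrb
Hunk 4: at line 1 remove [cbg,amk] add [pefl,dug] -> 6 lines: rye aympm pefl dug amz nvyrb
Hunk 5: at line 3 remove [dug,amz] add [uuivf,jnu,wrqji] -> 7 lines: rye aympm pefl uuivf jnu wrqji nvyrb
Final line 3: pefl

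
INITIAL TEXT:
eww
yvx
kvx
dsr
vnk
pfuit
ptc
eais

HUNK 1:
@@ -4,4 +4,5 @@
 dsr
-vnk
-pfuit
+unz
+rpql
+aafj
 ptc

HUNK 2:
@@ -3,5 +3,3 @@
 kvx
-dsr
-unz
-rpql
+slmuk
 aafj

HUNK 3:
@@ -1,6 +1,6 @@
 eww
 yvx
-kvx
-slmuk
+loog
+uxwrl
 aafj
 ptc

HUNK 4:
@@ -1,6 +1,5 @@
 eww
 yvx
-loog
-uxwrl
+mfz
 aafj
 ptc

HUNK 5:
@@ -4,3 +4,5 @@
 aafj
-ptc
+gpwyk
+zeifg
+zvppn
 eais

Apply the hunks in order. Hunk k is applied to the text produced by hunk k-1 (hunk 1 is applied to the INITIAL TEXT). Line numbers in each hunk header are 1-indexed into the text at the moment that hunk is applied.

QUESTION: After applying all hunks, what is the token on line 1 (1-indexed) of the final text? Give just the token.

Answer: eww

Derivation:
Hunk 1: at line 4 remove [vnk,pfuit] add [unz,rpql,aafj] -> 9 lines: eww yvx kvx dsr unz rpql aafj ptc eais
Hunk 2: at line 3 remove [dsr,unz,rpql] add [slmuk] -> 7 lines: eww yvx kvx slmuk aafj ptc eais
Hunk 3: at line 1 remove [kvx,slmuk] add [loog,uxwrl] -> 7 lines: eww yvx loog uxwrl aafj ptc eais
Hunk 4: at line 1 remove [loog,uxwrl] add [mfz] -> 6 lines: eww yvx mfz aafj ptc eais
Hunk 5: at line 4 remove [ptc] add [gpwyk,zeifg,zvppn] -> 8 lines: eww yvx mfz aafj gpwyk zeifg zvppn eais
Final line 1: eww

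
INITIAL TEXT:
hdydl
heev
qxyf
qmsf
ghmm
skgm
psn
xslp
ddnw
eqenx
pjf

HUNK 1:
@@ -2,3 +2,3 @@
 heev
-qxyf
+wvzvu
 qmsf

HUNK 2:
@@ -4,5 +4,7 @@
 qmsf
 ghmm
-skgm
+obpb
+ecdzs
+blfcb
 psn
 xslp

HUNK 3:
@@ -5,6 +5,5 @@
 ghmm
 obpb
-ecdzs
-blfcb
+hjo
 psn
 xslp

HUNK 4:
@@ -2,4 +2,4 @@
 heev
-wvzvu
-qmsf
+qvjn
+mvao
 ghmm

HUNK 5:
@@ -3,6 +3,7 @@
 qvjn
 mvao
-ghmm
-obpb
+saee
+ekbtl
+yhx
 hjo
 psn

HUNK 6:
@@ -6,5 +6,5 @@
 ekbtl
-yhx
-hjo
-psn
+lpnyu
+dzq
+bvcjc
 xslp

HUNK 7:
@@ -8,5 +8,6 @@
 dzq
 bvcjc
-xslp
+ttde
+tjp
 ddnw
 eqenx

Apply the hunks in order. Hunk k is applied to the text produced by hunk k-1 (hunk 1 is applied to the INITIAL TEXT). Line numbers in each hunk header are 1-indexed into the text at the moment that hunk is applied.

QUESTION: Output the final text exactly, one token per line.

Answer: hdydl
heev
qvjn
mvao
saee
ekbtl
lpnyu
dzq
bvcjc
ttde
tjp
ddnw
eqenx
pjf

Derivation:
Hunk 1: at line 2 remove [qxyf] add [wvzvu] -> 11 lines: hdydl heev wvzvu qmsf ghmm skgm psn xslp ddnw eqenx pjf
Hunk 2: at line 4 remove [skgm] add [obpb,ecdzs,blfcb] -> 13 lines: hdydl heev wvzvu qmsf ghmm obpb ecdzs blfcb psn xslp ddnw eqenx pjf
Hunk 3: at line 5 remove [ecdzs,blfcb] add [hjo] -> 12 lines: hdydl heev wvzvu qmsf ghmm obpb hjo psn xslp ddnw eqenx pjf
Hunk 4: at line 2 remove [wvzvu,qmsf] add [qvjn,mvao] -> 12 lines: hdydl heev qvjn mvao ghmm obpb hjo psn xslp ddnw eqenx pjf
Hunk 5: at line 3 remove [ghmm,obpb] add [saee,ekbtl,yhx] -> 13 lines: hdydl heev qvjn mvao saee ekbtl yhx hjo psn xslp ddnw eqenx pjf
Hunk 6: at line 6 remove [yhx,hjo,psn] add [lpnyu,dzq,bvcjc] -> 13 lines: hdydl heev qvjn mvao saee ekbtl lpnyu dzq bvcjc xslp ddnw eqenx pjf
Hunk 7: at line 8 remove [xslp] add [ttde,tjp] -> 14 lines: hdydl heev qvjn mvao saee ekbtl lpnyu dzq bvcjc ttde tjp ddnw eqenx pjf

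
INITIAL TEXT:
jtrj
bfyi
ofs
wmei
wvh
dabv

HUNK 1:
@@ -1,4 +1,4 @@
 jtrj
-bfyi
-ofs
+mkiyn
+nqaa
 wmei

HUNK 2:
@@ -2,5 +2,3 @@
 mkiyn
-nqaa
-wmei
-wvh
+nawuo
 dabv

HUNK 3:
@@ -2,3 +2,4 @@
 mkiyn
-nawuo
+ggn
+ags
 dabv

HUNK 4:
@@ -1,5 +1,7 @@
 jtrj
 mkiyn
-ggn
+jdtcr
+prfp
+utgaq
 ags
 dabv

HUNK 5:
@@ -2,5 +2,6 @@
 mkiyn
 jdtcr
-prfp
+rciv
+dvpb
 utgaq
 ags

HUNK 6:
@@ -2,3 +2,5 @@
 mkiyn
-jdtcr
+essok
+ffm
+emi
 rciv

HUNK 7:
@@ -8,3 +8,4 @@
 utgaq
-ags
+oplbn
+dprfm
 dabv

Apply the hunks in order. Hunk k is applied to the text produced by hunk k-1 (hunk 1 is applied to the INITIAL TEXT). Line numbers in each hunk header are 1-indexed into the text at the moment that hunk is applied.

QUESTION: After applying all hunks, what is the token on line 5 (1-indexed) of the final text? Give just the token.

Answer: emi

Derivation:
Hunk 1: at line 1 remove [bfyi,ofs] add [mkiyn,nqaa] -> 6 lines: jtrj mkiyn nqaa wmei wvh dabv
Hunk 2: at line 2 remove [nqaa,wmei,wvh] add [nawuo] -> 4 lines: jtrj mkiyn nawuo dabv
Hunk 3: at line 2 remove [nawuo] add [ggn,ags] -> 5 lines: jtrj mkiyn ggn ags dabv
Hunk 4: at line 1 remove [ggn] add [jdtcr,prfp,utgaq] -> 7 lines: jtrj mkiyn jdtcr prfp utgaq ags dabv
Hunk 5: at line 2 remove [prfp] add [rciv,dvpb] -> 8 lines: jtrj mkiyn jdtcr rciv dvpb utgaq ags dabv
Hunk 6: at line 2 remove [jdtcr] add [essok,ffm,emi] -> 10 lines: jtrj mkiyn essok ffm emi rciv dvpb utgaq ags dabv
Hunk 7: at line 8 remove [ags] add [oplbn,dprfm] -> 11 lines: jtrj mkiyn essok ffm emi rciv dvpb utgaq oplbn dprfm dabv
Final line 5: emi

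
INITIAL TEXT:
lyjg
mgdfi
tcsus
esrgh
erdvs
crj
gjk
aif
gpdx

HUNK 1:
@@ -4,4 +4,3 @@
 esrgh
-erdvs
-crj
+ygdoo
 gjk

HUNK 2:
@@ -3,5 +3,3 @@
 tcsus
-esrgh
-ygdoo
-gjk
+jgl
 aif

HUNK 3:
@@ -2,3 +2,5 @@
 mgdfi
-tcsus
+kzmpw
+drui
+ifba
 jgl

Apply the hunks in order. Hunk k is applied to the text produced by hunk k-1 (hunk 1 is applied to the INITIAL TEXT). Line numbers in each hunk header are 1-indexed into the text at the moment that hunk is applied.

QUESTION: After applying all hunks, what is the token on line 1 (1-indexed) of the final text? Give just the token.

Hunk 1: at line 4 remove [erdvs,crj] add [ygdoo] -> 8 lines: lyjg mgdfi tcsus esrgh ygdoo gjk aif gpdx
Hunk 2: at line 3 remove [esrgh,ygdoo,gjk] add [jgl] -> 6 lines: lyjg mgdfi tcsus jgl aif gpdx
Hunk 3: at line 2 remove [tcsus] add [kzmpw,drui,ifba] -> 8 lines: lyjg mgdfi kzmpw drui ifba jgl aif gpdx
Final line 1: lyjg

Answer: lyjg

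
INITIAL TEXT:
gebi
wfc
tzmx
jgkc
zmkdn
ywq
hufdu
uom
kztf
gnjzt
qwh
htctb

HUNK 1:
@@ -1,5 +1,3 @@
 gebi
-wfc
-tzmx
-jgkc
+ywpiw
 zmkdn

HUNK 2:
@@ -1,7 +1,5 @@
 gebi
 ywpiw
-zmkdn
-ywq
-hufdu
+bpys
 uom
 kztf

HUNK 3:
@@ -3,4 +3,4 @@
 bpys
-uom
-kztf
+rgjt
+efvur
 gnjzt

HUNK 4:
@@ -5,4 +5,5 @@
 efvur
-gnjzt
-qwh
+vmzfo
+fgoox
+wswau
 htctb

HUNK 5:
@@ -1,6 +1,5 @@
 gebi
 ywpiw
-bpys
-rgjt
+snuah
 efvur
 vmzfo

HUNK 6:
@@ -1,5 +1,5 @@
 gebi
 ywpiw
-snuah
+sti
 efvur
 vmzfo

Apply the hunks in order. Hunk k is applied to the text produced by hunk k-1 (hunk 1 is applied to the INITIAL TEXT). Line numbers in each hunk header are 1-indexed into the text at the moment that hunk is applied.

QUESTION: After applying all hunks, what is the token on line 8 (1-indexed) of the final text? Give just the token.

Hunk 1: at line 1 remove [wfc,tzmx,jgkc] add [ywpiw] -> 10 lines: gebi ywpiw zmkdn ywq hufdu uom kztf gnjzt qwh htctb
Hunk 2: at line 1 remove [zmkdn,ywq,hufdu] add [bpys] -> 8 lines: gebi ywpiw bpys uom kztf gnjzt qwh htctb
Hunk 3: at line 3 remove [uom,kztf] add [rgjt,efvur] -> 8 lines: gebi ywpiw bpys rgjt efvur gnjzt qwh htctb
Hunk 4: at line 5 remove [gnjzt,qwh] add [vmzfo,fgoox,wswau] -> 9 lines: gebi ywpiw bpys rgjt efvur vmzfo fgoox wswau htctb
Hunk 5: at line 1 remove [bpys,rgjt] add [snuah] -> 8 lines: gebi ywpiw snuah efvur vmzfo fgoox wswau htctb
Hunk 6: at line 1 remove [snuah] add [sti] -> 8 lines: gebi ywpiw sti efvur vmzfo fgoox wswau htctb
Final line 8: htctb

Answer: htctb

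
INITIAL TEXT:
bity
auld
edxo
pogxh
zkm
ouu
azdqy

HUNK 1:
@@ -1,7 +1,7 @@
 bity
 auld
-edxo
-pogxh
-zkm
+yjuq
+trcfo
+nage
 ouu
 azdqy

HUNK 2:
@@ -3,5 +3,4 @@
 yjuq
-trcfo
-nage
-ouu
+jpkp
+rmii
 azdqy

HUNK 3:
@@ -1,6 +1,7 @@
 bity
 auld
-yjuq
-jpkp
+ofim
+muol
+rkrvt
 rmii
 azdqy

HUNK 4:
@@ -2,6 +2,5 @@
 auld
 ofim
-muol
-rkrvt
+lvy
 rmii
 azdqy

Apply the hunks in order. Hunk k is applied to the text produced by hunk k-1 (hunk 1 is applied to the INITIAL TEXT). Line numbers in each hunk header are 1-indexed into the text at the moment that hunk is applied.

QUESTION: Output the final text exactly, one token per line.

Answer: bity
auld
ofim
lvy
rmii
azdqy

Derivation:
Hunk 1: at line 1 remove [edxo,pogxh,zkm] add [yjuq,trcfo,nage] -> 7 lines: bity auld yjuq trcfo nage ouu azdqy
Hunk 2: at line 3 remove [trcfo,nage,ouu] add [jpkp,rmii] -> 6 lines: bity auld yjuq jpkp rmii azdqy
Hunk 3: at line 1 remove [yjuq,jpkp] add [ofim,muol,rkrvt] -> 7 lines: bity auld ofim muol rkrvt rmii azdqy
Hunk 4: at line 2 remove [muol,rkrvt] add [lvy] -> 6 lines: bity auld ofim lvy rmii azdqy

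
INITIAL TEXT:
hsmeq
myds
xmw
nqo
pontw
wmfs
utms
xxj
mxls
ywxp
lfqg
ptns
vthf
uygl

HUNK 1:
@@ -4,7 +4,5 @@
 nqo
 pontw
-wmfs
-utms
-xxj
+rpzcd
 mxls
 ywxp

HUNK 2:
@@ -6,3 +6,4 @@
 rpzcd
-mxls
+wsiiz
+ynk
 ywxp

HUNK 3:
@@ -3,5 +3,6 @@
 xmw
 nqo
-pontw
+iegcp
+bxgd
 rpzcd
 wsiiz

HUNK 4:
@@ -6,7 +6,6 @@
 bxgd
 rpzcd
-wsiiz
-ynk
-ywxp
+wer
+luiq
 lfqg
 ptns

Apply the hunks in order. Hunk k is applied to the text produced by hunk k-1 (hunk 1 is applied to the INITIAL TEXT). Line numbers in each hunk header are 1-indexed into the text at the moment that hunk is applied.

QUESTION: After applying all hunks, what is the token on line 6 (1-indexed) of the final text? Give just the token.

Answer: bxgd

Derivation:
Hunk 1: at line 4 remove [wmfs,utms,xxj] add [rpzcd] -> 12 lines: hsmeq myds xmw nqo pontw rpzcd mxls ywxp lfqg ptns vthf uygl
Hunk 2: at line 6 remove [mxls] add [wsiiz,ynk] -> 13 lines: hsmeq myds xmw nqo pontw rpzcd wsiiz ynk ywxp lfqg ptns vthf uygl
Hunk 3: at line 3 remove [pontw] add [iegcp,bxgd] -> 14 lines: hsmeq myds xmw nqo iegcp bxgd rpzcd wsiiz ynk ywxp lfqg ptns vthf uygl
Hunk 4: at line 6 remove [wsiiz,ynk,ywxp] add [wer,luiq] -> 13 lines: hsmeq myds xmw nqo iegcp bxgd rpzcd wer luiq lfqg ptns vthf uygl
Final line 6: bxgd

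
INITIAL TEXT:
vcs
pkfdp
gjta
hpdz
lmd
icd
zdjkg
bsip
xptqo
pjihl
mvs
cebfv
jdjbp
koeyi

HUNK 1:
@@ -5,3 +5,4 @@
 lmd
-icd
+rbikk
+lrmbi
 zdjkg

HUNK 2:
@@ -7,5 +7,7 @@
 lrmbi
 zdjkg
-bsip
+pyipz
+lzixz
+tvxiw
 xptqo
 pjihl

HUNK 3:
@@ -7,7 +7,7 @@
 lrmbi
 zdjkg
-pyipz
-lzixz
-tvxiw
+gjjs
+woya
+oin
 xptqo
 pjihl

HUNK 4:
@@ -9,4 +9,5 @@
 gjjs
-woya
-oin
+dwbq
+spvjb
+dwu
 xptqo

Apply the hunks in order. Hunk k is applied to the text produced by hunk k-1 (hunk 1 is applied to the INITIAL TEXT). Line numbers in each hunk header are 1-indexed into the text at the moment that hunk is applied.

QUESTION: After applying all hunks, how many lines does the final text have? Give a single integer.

Answer: 18

Derivation:
Hunk 1: at line 5 remove [icd] add [rbikk,lrmbi] -> 15 lines: vcs pkfdp gjta hpdz lmd rbikk lrmbi zdjkg bsip xptqo pjihl mvs cebfv jdjbp koeyi
Hunk 2: at line 7 remove [bsip] add [pyipz,lzixz,tvxiw] -> 17 lines: vcs pkfdp gjta hpdz lmd rbikk lrmbi zdjkg pyipz lzixz tvxiw xptqo pjihl mvs cebfv jdjbp koeyi
Hunk 3: at line 7 remove [pyipz,lzixz,tvxiw] add [gjjs,woya,oin] -> 17 lines: vcs pkfdp gjta hpdz lmd rbikk lrmbi zdjkg gjjs woya oin xptqo pjihl mvs cebfv jdjbp koeyi
Hunk 4: at line 9 remove [woya,oin] add [dwbq,spvjb,dwu] -> 18 lines: vcs pkfdp gjta hpdz lmd rbikk lrmbi zdjkg gjjs dwbq spvjb dwu xptqo pjihl mvs cebfv jdjbp koeyi
Final line count: 18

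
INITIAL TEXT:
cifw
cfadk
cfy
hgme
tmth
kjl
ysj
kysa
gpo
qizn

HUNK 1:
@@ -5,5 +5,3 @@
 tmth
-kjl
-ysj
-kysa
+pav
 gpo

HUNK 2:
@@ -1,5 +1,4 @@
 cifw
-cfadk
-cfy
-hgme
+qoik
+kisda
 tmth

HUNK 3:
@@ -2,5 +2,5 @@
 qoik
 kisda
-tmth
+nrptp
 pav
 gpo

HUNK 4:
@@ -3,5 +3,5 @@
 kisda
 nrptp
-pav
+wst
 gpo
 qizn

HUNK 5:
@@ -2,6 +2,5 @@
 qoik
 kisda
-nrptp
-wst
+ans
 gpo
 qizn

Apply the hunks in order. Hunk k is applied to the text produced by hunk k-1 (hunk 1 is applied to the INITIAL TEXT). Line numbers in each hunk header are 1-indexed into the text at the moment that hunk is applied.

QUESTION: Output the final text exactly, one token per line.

Answer: cifw
qoik
kisda
ans
gpo
qizn

Derivation:
Hunk 1: at line 5 remove [kjl,ysj,kysa] add [pav] -> 8 lines: cifw cfadk cfy hgme tmth pav gpo qizn
Hunk 2: at line 1 remove [cfadk,cfy,hgme] add [qoik,kisda] -> 7 lines: cifw qoik kisda tmth pav gpo qizn
Hunk 3: at line 2 remove [tmth] add [nrptp] -> 7 lines: cifw qoik kisda nrptp pav gpo qizn
Hunk 4: at line 3 remove [pav] add [wst] -> 7 lines: cifw qoik kisda nrptp wst gpo qizn
Hunk 5: at line 2 remove [nrptp,wst] add [ans] -> 6 lines: cifw qoik kisda ans gpo qizn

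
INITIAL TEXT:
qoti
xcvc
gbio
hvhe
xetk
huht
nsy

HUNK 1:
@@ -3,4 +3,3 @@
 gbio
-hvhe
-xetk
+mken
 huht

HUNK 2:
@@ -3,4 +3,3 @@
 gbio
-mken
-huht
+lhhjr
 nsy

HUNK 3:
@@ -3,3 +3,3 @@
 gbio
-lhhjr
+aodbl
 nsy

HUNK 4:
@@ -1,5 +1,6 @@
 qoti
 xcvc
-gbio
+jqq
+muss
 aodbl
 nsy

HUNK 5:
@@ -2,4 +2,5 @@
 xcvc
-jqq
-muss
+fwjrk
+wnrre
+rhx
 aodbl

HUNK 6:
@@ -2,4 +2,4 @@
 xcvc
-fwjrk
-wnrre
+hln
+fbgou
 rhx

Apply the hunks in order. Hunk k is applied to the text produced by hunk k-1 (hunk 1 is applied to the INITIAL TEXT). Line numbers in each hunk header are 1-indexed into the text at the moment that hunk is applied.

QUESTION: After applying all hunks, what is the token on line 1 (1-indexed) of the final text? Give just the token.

Hunk 1: at line 3 remove [hvhe,xetk] add [mken] -> 6 lines: qoti xcvc gbio mken huht nsy
Hunk 2: at line 3 remove [mken,huht] add [lhhjr] -> 5 lines: qoti xcvc gbio lhhjr nsy
Hunk 3: at line 3 remove [lhhjr] add [aodbl] -> 5 lines: qoti xcvc gbio aodbl nsy
Hunk 4: at line 1 remove [gbio] add [jqq,muss] -> 6 lines: qoti xcvc jqq muss aodbl nsy
Hunk 5: at line 2 remove [jqq,muss] add [fwjrk,wnrre,rhx] -> 7 lines: qoti xcvc fwjrk wnrre rhx aodbl nsy
Hunk 6: at line 2 remove [fwjrk,wnrre] add [hln,fbgou] -> 7 lines: qoti xcvc hln fbgou rhx aodbl nsy
Final line 1: qoti

Answer: qoti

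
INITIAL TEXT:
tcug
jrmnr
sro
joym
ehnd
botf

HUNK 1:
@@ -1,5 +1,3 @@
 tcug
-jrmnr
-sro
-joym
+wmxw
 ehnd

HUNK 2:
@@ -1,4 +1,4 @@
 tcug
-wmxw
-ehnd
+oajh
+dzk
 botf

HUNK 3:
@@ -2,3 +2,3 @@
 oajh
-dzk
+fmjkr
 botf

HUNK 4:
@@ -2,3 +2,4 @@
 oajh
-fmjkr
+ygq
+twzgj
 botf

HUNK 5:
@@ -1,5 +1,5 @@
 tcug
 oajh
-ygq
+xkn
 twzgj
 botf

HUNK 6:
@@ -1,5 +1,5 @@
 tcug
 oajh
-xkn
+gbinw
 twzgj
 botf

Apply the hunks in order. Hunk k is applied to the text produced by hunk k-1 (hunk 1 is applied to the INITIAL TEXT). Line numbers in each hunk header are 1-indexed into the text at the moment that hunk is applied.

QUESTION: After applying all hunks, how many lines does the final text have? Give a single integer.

Hunk 1: at line 1 remove [jrmnr,sro,joym] add [wmxw] -> 4 lines: tcug wmxw ehnd botf
Hunk 2: at line 1 remove [wmxw,ehnd] add [oajh,dzk] -> 4 lines: tcug oajh dzk botf
Hunk 3: at line 2 remove [dzk] add [fmjkr] -> 4 lines: tcug oajh fmjkr botf
Hunk 4: at line 2 remove [fmjkr] add [ygq,twzgj] -> 5 lines: tcug oajh ygq twzgj botf
Hunk 5: at line 1 remove [ygq] add [xkn] -> 5 lines: tcug oajh xkn twzgj botf
Hunk 6: at line 1 remove [xkn] add [gbinw] -> 5 lines: tcug oajh gbinw twzgj botf
Final line count: 5

Answer: 5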